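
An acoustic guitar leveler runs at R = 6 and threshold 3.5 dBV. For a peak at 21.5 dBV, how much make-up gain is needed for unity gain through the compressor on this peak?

Without make-up, output = threshold + overshoot/6 = 3.5 + 3 = 6.5 dBV.
Gap to target: 15 dB.

15 dB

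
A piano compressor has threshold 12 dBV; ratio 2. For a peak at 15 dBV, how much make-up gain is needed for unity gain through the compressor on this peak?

1.5 dB

Without make-up, output = threshold + overshoot/2 = 12 + 1.5 = 13.5 dBV.
Gap to target: 1.5 dB.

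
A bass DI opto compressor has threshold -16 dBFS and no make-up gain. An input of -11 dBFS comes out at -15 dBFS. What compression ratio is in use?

5:1

Input overshoot = -11 − (-16) = 5 dB; output overshoot = -15 − (-16) = 1 dB.
Ratio = 5 / 1 = 5.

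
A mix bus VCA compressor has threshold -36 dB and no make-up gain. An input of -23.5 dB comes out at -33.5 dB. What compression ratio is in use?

5:1

Input overshoot = -23.5 − (-36) = 12.5 dB; output overshoot = -33.5 − (-36) = 2.5 dB.
Ratio = 12.5 / 2.5 = 5.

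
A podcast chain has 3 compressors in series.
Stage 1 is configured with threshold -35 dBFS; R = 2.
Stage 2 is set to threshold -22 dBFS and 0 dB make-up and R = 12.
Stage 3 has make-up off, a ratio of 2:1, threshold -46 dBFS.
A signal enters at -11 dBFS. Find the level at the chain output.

Stage 1: 24 dB above -35 dBFS, reduced 2:1 to 12 dB above → -23 dBFS.
Stage 2: -23 dBFS is at or below the -22 dBFS threshold — no compression; output -23 dBFS.
Stage 3: 23 dB above -46 dBFS, reduced 2:1 to 11.5 dB above → -34.5 dBFS.

-34.5 dBFS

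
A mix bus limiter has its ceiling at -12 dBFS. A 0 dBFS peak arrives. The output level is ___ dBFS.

The limiter clamps the peak to its -12 dBFS ceiling.

-12 dBFS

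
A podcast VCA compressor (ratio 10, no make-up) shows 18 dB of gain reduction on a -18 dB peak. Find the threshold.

-38 dB

Let T be the threshold. Output overshoot = (input overshoot)/R, so -36 − T = (-18 − T)/10.
10·(-36 − T) = -18 − T → 9·T = -360 − (-18) = -342.
T = -342/9 = -38 dB.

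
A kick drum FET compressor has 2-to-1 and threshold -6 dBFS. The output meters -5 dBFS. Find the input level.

Post-compression overshoot = -5 − (-6) = 1 dB.
Undo the ratio: input overshoot = 1 × 2 = 2 dB, giving input = -4 dBFS.

-4 dBFS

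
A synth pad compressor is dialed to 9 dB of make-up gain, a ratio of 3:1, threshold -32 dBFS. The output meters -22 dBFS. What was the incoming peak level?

-29 dBFS

Remove make-up: -22 − 9 = -31 dBFS.
The compressed level sits -31 − (-32) = 1 dB over threshold.
Input overshoot = R × output overshoot = 3 dB → input = -32 + 3 = -29 dBFS.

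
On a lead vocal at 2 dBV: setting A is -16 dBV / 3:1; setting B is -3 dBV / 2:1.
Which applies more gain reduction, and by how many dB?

A, by 9.5 dB

A: 18 dB over, compressed to 6 dB over, so 12 dB of GR.
B: 5 dB over, compressed to 2.5 dB over, so 2.5 dB of GR.
A reduces 9.5 dB more.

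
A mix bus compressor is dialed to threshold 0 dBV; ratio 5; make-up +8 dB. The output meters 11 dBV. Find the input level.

15 dBV

Before make-up, the level was 11 − 8 = 3 dBV.
That's 3 dB above the 0 dBV threshold.
Input overshoot = R × output overshoot = 15 dB → input = 0 + 15 = 15 dBV.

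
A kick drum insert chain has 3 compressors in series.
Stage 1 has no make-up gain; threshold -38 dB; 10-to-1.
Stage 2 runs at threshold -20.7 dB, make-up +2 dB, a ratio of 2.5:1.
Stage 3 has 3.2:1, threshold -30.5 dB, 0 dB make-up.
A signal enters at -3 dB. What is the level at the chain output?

-32.5 dB

Stage 1: 35 dB above -38 dB, reduced 10:1 to 3.5 dB above → -34.5 dB.
Stage 2: -34.5 dB is at or below the -20.7 dB threshold — no compression; make-up brings it to -32.5 dB.
Stage 3: -32.5 dB ≤ -30.5 dB, so stage 3 doesn't engage; output -32.5 dB.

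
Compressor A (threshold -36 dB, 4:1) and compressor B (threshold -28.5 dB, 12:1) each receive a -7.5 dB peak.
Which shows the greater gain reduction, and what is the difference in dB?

A: overshoot 28.5 dB → output overshoot 7.125 dB → GR 21.375 dB.
B: overshoot 21 dB → output overshoot 1.75 dB → GR 19.25 dB.
Difference: 2.125 dB in favour of A.

A, by 2.125 dB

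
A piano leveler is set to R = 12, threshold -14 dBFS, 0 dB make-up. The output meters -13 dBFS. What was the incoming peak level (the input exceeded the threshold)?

Post-compression overshoot = -13 − (-14) = 1 dB.
Input overshoot = R × output overshoot = 12 dB → input = -14 + 12 = -2 dBFS.

-2 dBFS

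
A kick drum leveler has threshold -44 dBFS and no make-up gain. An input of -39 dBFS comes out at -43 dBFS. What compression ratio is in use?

5:1

Input overshoot = -39 − (-44) = 5 dB; output overshoot = -43 − (-44) = 1 dB.
Ratio = 5 / 1 = 5.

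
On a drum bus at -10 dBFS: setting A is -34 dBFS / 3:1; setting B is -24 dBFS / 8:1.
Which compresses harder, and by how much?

A: GR = 24 − 24/3 = 16 dB.
B: GR = 14 − 14/8 = 12.25 dB.
A reduces 3.75 dB more.

A, by 3.75 dB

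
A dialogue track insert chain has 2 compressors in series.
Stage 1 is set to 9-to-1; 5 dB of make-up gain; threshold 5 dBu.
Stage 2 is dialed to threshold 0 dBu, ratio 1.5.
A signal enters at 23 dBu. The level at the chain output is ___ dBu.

8 dBu

Stage 1: 23 dBu is 18 dB over 5 dBu; at 9:1 that becomes 2 dB over, giving 7 dBu; +5 dB make-up → 12 dBu.
Stage 2: 12 dB above 0 dBu, reduced 1.5:1 to 8 dB above → 8 dBu.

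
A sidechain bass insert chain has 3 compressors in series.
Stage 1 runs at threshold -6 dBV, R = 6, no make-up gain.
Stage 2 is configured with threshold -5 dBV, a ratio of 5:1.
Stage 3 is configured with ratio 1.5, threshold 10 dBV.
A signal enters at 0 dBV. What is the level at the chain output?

Stage 1: 0 dBV is 6 dB over -6 dBV; at 6:1 that becomes 1 dB over, giving -5 dBV.
Stage 2: -5 dBV ≤ -5 dBV, so stage 2 doesn't engage; output -5 dBV.
Stage 3: below threshold (-5 ≤ 10); passes unchanged; output -5 dBV.

-5 dBV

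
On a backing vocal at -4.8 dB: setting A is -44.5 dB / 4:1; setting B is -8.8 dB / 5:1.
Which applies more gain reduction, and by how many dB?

A, by 26.575 dB

A: 39.7 dB over, compressed to 9.925 dB over, so 29.775 dB of GR.
B: 4 dB over, compressed to 0.8 dB over, so 3.2 dB of GR.
A reduces 26.575 dB more.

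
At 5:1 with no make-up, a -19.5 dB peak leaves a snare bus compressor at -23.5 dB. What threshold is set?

Input is 5 dB above T (since output overshoot × R = input overshoot: (-23.5 − T)·5 = -19.5 − T gives T = -24.5 dB).
Check: -24.5 + (-19.5 − (-24.5))/5 = -24.5 + 1 = -23.5 dB. ✓

-24.5 dB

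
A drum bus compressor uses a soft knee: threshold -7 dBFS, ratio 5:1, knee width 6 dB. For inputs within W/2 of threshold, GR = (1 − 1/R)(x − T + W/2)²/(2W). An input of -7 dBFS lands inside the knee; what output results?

x − T + W/2 = -7 − (-7) + 3 = 3.
GR = (1 − 1/5) × 3² / 12 = 0.8 × 9 / 12 = 0.6 dB.
Output = -7 − 0.6 = -7.6 dBFS.

-7.6 dBFS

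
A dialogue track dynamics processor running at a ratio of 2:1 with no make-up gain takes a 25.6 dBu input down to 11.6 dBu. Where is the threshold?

-2.4 dBu

Input is 28 dB above T (since output overshoot × R = input overshoot: (11.6 − T)·2 = 25.6 − T gives T = -2.4 dBu).
Check: -2.4 + (25.6 − (-2.4))/2 = -2.4 + 14 = 11.6 dBu. ✓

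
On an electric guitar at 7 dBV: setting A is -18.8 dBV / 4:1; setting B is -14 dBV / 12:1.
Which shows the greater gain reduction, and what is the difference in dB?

A: overshoot 25.8 dB → output overshoot 6.45 dB → GR 19.35 dB.
B: overshoot 21 dB → output overshoot 1.75 dB → GR 19.25 dB.
A applies 0.1 dB more gain reduction.

A, by 0.1 dB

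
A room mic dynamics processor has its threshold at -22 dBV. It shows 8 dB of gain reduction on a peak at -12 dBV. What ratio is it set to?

5:1

Input overshoot = -12 − (-22) = 10 dB.
Output overshoot = 10 − 8 = 2 dB.
Ratio = input overshoot / output overshoot = 10 / 2 = 5.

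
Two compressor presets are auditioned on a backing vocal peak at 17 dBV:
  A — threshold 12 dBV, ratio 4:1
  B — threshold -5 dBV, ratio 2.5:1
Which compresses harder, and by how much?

B, by 9.45 dB

A: GR = 5 − 5/4 = 3.75 dB.
B: GR = 22 − 22/2.5 = 13.2 dB.
B applies 9.45 dB more gain reduction.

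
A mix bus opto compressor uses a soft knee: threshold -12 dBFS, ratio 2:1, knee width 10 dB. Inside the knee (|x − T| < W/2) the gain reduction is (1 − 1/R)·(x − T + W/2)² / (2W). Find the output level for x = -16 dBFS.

-16.025 dBFS

x − T + W/2 = -16 − (-12) + 5 = 1.
GR = (1 − 1/2) × 1² / 20 = 0.5 × 1 / 20 = 0.025 dB.
Output = -16 − 0.025 = -16.025 dBFS.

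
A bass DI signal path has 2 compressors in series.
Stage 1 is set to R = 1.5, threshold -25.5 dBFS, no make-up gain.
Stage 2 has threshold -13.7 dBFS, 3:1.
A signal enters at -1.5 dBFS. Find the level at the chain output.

Stage 1: overshoot 24 dB → 24/1.5 = 16 dB → -9.5 dBFS.
Stage 2: -9.5 dBFS is 4.2 dB over -13.7 dBFS; at 3:1 that becomes 1.4 dB over, giving -12.3 dBFS.

-12.3 dBFS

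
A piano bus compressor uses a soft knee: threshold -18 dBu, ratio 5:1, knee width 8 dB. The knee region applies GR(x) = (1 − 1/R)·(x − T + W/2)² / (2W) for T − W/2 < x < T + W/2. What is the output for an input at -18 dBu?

x − T + W/2 = -18 − (-18) + 4 = 4.
GR = (1 − 1/5) × 4² / 16 = 0.8 × 16 / 16 = 0.8 dB.
Output = -18 − 0.8 = -18.8 dBu.

-18.8 dBu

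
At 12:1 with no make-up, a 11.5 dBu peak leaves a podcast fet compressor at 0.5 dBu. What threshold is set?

-0.5 dBu

Gain reduction = 11.5 − 0.5 = 11 dB; output overshoot = GR / (R − 1) = 11 / 11 = 1 dB.
Threshold = output − output overshoot = 0.5 − 1 = -0.5 dBu.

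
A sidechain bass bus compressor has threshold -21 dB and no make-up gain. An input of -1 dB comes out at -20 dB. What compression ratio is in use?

Input overshoot = -1 − (-21) = 20 dB; output overshoot = -20 − (-21) = 1 dB.
Ratio = 20 / 1 = 20.

20:1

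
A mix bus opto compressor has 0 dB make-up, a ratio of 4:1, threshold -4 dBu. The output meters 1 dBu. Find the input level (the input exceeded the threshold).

16 dBu

That's 5 dB above the -4 dBu threshold.
Undo the ratio: input overshoot = 5 × 4 = 20 dB, giving input = 16 dBu.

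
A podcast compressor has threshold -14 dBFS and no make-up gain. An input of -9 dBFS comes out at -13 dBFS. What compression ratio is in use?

5:1

Input overshoot = -9 − (-14) = 5 dB; output overshoot = -13 − (-14) = 1 dB.
Ratio = 5 / 1 = 5.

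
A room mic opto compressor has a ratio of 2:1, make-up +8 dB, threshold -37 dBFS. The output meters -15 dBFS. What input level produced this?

-9 dBFS

Stripping the +8 dB make-up gives -23 dBFS at the gain stage.
Post-compression overshoot = -23 − (-37) = 14 dB.
Input overshoot = R × output overshoot = 28 dB → input = -37 + 28 = -9 dBFS.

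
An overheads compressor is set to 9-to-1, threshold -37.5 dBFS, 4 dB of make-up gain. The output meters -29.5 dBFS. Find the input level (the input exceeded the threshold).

Stripping the +4 dB make-up gives -33.5 dBFS at the gain stage.
That's 4 dB above the -37.5 dBFS threshold.
Input overshoot = R × output overshoot = 36 dB → input = -37.5 + 36 = -1.5 dBFS.

-1.5 dBFS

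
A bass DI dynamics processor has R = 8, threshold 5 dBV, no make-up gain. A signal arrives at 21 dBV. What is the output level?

7 dBV

The input is 16 dB above the 5 dBV threshold.
The 16 dB excess becomes 2 dB after 8:1 reduction.
So the level is 5 + 2 = 7 dBV.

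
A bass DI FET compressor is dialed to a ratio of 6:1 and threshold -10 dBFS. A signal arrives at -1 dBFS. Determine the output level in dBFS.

-8.5 dBFS

-1 dBFS sits 9 dB over threshold.
At 6:1 the overshoot is divided by 6, leaving 1.5 dB above threshold.
That puts the output at -8.5 dBFS.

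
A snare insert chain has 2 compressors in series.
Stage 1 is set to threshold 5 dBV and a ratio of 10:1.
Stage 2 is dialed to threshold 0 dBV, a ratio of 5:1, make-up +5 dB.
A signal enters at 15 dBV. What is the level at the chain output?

6.2 dBV

Stage 1: 15 dBV is 10 dB over 5 dBV; at 10:1 that becomes 1 dB over, giving 6 dBV.
Stage 2: 6 dBV is 6 dB over 0 dBV; at 5:1 that becomes 1.2 dB over, giving 1.2 dBV; +5 dB make-up → 6.2 dBV.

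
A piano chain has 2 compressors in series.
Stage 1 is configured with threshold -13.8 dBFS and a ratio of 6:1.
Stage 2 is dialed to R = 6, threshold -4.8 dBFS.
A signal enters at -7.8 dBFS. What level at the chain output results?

-12.8 dBFS

Stage 1: -7.8 dBFS is 6 dB over -13.8 dBFS; at 6:1 that becomes 1 dB over, giving -12.8 dBFS.
Stage 2: below threshold (-12.8 ≤ -4.8); passes unchanged; output -12.8 dBFS.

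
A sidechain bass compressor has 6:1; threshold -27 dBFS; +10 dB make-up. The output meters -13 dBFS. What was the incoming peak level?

-3 dBFS

Remove make-up: -13 − 10 = -23 dBFS.
That's 4 dB above the -27 dBFS threshold.
Input overshoot = R × output overshoot = 24 dB → input = -27 + 24 = -3 dBFS.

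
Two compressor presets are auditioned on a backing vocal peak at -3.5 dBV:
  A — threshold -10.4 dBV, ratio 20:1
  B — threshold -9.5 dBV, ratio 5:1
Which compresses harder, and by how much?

A, by 1.755 dB

A: GR = 6.9 − 6.9/20 = 6.555 dB.
B: GR = 6 − 6/5 = 4.8 dB.
Difference: 1.755 dB in favour of A.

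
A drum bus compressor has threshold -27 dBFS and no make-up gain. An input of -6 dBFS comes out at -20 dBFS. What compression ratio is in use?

3:1

Input overshoot = -6 − (-27) = 21 dB; output overshoot = -20 − (-27) = 7 dB.
Ratio = 21 / 7 = 3.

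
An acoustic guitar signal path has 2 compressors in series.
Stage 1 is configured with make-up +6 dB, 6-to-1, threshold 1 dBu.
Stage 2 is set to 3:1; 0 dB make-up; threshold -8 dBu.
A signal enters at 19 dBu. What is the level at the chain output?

Stage 1: overshoot 18 dB → 18/6 = 3 dB → 4 dBu; +6 dB make-up → 10 dBu.
Stage 2: 10 dBu is 18 dB over -8 dBu; at 3:1 that becomes 6 dB over, giving -2 dBu.

-2 dBu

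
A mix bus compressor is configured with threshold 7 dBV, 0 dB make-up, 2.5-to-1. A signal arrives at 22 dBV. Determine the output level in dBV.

Overshoot: 22 − 7 = 15 dB.
The 15 dB excess becomes 6 dB after 2.5:1 reduction.
So the level is 7 + 6 = 13 dBV.

13 dBV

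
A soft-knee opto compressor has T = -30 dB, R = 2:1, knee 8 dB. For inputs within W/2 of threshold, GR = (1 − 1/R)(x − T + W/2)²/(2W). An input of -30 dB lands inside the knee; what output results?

x − T + W/2 = -30 − (-30) + 4 = 4.
GR = (1 − 1/2) × 4² / 16 = 0.5 × 16 / 16 = 0.5 dB.
Output = -30 − 0.5 = -30.5 dB.

-30.5 dB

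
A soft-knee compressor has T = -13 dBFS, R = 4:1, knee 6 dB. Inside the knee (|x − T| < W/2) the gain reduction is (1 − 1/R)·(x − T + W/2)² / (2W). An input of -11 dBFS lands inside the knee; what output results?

x − T + W/2 = -11 − (-13) + 3 = 5.
GR = (1 − 1/4) × 5² / 12 = 0.75 × 25 / 12 = 1.5625 dB.
Output = -11 − 1.5625 = -12.5625 dBFS.

-12.5625 dBFS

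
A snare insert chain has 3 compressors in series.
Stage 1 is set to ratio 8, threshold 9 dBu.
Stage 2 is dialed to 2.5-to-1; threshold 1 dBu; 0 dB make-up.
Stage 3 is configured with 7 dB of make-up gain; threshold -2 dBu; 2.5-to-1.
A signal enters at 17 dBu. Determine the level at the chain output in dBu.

Stage 1: overshoot 8 dB → 8/8 = 1 dB → 10 dBu.
Stage 2: 10 dBu is 9 dB over 1 dBu; at 2.5:1 that becomes 3.6 dB over, giving 4.6 dBu.
Stage 3: 6.6 dB above -2 dBu, reduced 2.5:1 to 2.64 dB above → 0.64 dBu; +7 dB make-up → 7.64 dBu.

7.64 dBu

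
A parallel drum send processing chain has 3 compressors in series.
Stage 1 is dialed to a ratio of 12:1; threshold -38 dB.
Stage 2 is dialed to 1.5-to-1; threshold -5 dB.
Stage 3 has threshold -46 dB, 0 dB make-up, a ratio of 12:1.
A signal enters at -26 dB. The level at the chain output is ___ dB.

-45.25 dB

Stage 1: overshoot 12 dB → 12/12 = 1 dB → -37 dB.
Stage 2: below threshold (-37 ≤ -5); passes unchanged; output -37 dB.
Stage 3: overshoot 9 dB → 9/12 = 0.75 dB → -45.25 dB.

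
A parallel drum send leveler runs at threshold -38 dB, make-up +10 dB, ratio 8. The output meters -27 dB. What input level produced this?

-30 dB

Before make-up, the level was -27 − 10 = -37 dB.
Post-compression overshoot = -37 − (-38) = 1 dB.
Input overshoot = R × output overshoot = 8 dB → input = -38 + 8 = -30 dB.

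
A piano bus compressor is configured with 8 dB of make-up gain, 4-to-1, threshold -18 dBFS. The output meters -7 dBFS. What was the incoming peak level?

-6 dBFS

Stripping the +8 dB make-up gives -15 dBFS at the gain stage.
The compressed level sits -15 − (-18) = 3 dB over threshold.
Input overshoot = R × output overshoot = 12 dB → input = -18 + 12 = -6 dBFS.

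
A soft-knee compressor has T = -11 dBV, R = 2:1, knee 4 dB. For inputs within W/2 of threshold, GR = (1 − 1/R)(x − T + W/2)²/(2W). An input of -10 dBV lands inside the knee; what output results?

x − T + W/2 = -10 − (-11) + 2 = 3.
GR = (1 − 1/2) × 3² / 8 = 0.5 × 9 / 8 = 0.5625 dB.
Output = -10 − 0.5625 = -10.5625 dBV.

-10.5625 dBV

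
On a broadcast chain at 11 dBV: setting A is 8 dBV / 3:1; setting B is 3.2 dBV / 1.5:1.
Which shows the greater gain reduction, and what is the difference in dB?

B, by 0.6 dB

A: overshoot 3 dB → output overshoot 1 dB → GR 2 dB.
B: overshoot 7.8 dB → output overshoot 5.2 dB → GR 2.6 dB.
Difference: 0.6 dB in favour of B.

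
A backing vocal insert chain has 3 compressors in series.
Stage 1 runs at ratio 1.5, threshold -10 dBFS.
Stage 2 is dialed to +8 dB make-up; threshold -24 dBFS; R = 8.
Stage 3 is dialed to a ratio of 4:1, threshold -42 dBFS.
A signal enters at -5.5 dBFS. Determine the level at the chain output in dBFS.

-34.96875 dBFS

Stage 1: -5.5 dBFS is 4.5 dB over -10 dBFS; at 1.5:1 that becomes 3 dB over, giving -7 dBFS.
Stage 2: -7 dBFS is 17 dB over -24 dBFS; at 8:1 that becomes 2.125 dB over, giving -21.875 dBFS; +8 dB make-up → -13.875 dBFS.
Stage 3: 28.125 dB above -42 dBFS, reduced 4:1 to 7.03125 dB above → -34.96875 dBFS.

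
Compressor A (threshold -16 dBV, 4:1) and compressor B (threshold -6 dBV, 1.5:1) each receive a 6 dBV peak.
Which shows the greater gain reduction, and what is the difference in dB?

A, by 12.5 dB

A: 22 dB over, compressed to 5.5 dB over, so 16.5 dB of GR.
B: 12 dB over, compressed to 8 dB over, so 4 dB of GR.
A reduces 12.5 dB more.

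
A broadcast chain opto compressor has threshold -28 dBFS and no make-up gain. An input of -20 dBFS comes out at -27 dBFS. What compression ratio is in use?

Input overshoot = -20 − (-28) = 8 dB; output overshoot = -27 − (-28) = 1 dB.
Ratio = 8 / 1 = 8.

8:1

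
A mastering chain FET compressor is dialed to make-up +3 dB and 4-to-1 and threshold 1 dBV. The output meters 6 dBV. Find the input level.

Before make-up, the level was 6 − 3 = 3 dBV.
The compressed level sits 3 − 1 = 2 dB over threshold.
Before 4:1 compression the overshoot was 2 × 4 = 8 dB, so input = 1 + 8 = 9 dBV.

9 dBV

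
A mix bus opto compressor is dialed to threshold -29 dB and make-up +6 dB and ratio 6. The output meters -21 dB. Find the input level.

-17 dB

Before make-up, the level was -21 − 6 = -27 dB.
Post-compression overshoot = -27 − (-29) = 2 dB.
Undo the ratio: input overshoot = 2 × 6 = 12 dB, giving input = -17 dB.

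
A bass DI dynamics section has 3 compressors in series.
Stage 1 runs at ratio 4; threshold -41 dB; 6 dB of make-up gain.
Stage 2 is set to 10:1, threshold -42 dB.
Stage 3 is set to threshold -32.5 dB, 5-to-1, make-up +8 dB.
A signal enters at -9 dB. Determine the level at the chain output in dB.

-32.5 dB

Stage 1: -9 dB is 32 dB over -41 dB; at 4:1 that becomes 8 dB over, giving -33 dB; +6 dB make-up → -27 dB.
Stage 2: 15 dB above -42 dB, reduced 10:1 to 1.5 dB above → -40.5 dB.
Stage 3: below threshold (-40.5 ≤ -32.5); passes unchanged; make-up brings it to -32.5 dB.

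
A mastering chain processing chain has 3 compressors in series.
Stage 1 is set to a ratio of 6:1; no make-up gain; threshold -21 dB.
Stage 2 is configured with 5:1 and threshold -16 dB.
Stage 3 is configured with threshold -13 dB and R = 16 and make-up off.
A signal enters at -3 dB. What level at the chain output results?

-18 dB

Stage 1: -3 dB is 18 dB over -21 dB; at 6:1 that becomes 3 dB over, giving -18 dB.
Stage 2: -18 dB is at or below the -16 dB threshold — no compression; output -18 dB.
Stage 3: -18 dB is at or below the -13 dB threshold — no compression; output -18 dB.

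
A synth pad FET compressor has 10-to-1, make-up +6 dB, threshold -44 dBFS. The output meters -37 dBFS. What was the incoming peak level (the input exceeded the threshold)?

Before make-up, the level was -37 − 6 = -43 dBFS.
The compressed level sits -43 − (-44) = 1 dB over threshold.
Input overshoot = R × output overshoot = 10 dB → input = -44 + 10 = -34 dBFS.

-34 dBFS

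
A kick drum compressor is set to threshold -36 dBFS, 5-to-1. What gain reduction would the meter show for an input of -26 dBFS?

8 dB

-26 dBFS exceeds the threshold by 10 dB.
At 5:1, output sits 10/5 = 2 dB above threshold.
Gain reduction = 10 − 2 = 8 dB.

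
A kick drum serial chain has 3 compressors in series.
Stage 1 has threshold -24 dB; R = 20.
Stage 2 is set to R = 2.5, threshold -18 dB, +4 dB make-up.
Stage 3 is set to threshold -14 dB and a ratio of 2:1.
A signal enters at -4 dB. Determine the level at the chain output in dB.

-19 dB

Stage 1: overshoot 20 dB → 20/20 = 1 dB → -23 dB.
Stage 2: -23 dB is at or below the -18 dB threshold — no compression; make-up brings it to -19 dB.
Stage 3: -19 dB ≤ -14 dB, so stage 3 doesn't engage; output -19 dB.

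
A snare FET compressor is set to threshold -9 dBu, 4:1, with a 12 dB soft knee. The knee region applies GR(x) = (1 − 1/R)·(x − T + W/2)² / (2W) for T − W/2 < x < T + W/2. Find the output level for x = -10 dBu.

x − T + W/2 = -10 − (-9) + 6 = 5.
GR = (1 − 1/4) × 5² / 24 = 0.75 × 25 / 24 = 0.78125 dB.
Output = -10 − 0.78125 = -10.78125 dBu.

-10.78125 dBu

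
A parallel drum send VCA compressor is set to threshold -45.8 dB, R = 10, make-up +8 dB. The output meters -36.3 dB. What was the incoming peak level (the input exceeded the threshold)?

Remove make-up: -36.3 − 8 = -44.3 dB.
Post-compression overshoot = -44.3 − (-45.8) = 1.5 dB.
Undo the ratio: input overshoot = 1.5 × 10 = 15 dB, giving input = -30.8 dB.

-30.8 dB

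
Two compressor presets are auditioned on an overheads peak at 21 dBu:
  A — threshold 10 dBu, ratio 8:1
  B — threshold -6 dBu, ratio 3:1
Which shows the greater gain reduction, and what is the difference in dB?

B, by 8.375 dB

A: overshoot 11 dB → output overshoot 1.375 dB → GR 9.625 dB.
B: overshoot 27 dB → output overshoot 9 dB → GR 18 dB.
Difference: 8.375 dB in favour of B.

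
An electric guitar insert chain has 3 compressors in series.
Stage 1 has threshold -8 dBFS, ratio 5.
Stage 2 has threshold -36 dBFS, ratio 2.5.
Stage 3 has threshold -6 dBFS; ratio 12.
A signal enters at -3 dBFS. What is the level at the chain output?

Stage 1: 5 dB above -8 dBFS, reduced 5:1 to 1 dB above → -7 dBFS.
Stage 2: overshoot 29 dB → 29/2.5 = 11.6 dB → -24.4 dBFS.
Stage 3: -24.4 dBFS ≤ -6 dBFS, so stage 3 doesn't engage; output -24.4 dBFS.

-24.4 dBFS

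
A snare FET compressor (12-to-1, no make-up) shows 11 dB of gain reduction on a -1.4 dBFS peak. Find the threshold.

-13.4 dBFS

Gain reduction = -1.4 − (-12.4) = 11 dB; output overshoot = GR / (R − 1) = 11 / 11 = 1 dB.
Threshold = output − output overshoot = -12.4 − 1 = -13.4 dBFS.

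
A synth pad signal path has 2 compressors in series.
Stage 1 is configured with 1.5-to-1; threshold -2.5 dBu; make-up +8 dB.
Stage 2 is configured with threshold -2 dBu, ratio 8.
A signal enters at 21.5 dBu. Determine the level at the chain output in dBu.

Stage 1: 21.5 dBu is 24 dB over -2.5 dBu; at 1.5:1 that becomes 16 dB over, giving 13.5 dBu; +8 dB make-up → 21.5 dBu.
Stage 2: 23.5 dB above -2 dBu, reduced 8:1 to 2.9375 dB above → 0.9375 dBu.

0.9375 dBu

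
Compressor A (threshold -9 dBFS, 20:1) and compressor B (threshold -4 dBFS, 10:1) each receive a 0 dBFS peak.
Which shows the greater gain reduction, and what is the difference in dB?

A, by 4.95 dB

A: GR = 9 − 9/20 = 8.55 dB.
B: GR = 4 − 4/10 = 3.6 dB.
A reduces 4.95 dB more.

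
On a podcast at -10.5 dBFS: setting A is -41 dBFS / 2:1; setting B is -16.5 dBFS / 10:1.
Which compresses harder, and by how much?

A, by 9.85 dB

A: 30.5 dB over, compressed to 15.25 dB over, so 15.25 dB of GR.
B: 6 dB over, compressed to 0.6 dB over, so 5.4 dB of GR.
A applies 9.85 dB more gain reduction.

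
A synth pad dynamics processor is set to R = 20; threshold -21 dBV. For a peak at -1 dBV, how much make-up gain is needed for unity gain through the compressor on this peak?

Without make-up, output = threshold + overshoot/20 = -21 + 1 = -20 dBV.
Gap to target: 19 dB.

19 dB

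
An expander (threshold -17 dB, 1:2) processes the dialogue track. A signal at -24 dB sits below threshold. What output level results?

-31 dB

The input is 7 dB below the -17 dB threshold.
A 1:2 expander multiplies undershoot by 2: 7 × 2 = 14 dB below threshold.
Output = -17 − 14 = -31 dB.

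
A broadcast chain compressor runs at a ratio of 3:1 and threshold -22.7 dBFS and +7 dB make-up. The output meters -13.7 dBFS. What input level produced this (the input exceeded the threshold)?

Stripping the +7 dB make-up gives -20.7 dBFS at the gain stage.
That's 2 dB above the -22.7 dBFS threshold.
Undo the ratio: input overshoot = 2 × 3 = 6 dB, giving input = -16.7 dBFS.

-16.7 dBFS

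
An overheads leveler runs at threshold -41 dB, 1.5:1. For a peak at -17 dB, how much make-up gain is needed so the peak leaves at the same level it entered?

Without make-up, output = threshold + overshoot/1.5 = -41 + 16 = -25 dB.
Gap to target: 8 dB.

8 dB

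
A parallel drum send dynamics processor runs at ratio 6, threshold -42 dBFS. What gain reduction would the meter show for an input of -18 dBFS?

20 dB

The signal is 24 dB above threshold.
After 6:1 compression the overshoot becomes 24/6 = 4 dB.
So the signal is attenuated by 24 − 4 = 20 dB.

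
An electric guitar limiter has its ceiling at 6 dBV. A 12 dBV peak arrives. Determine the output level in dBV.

The limiter clamps the peak to its 6 dBV ceiling.

6 dBV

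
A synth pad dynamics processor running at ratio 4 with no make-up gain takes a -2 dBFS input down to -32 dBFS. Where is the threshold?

Gain reduction = -2 − (-32) = 30 dB; output overshoot = GR / (R − 1) = 30 / 3 = 10 dB.
Threshold = output − output overshoot = -32 − 10 = -42 dBFS.

-42 dBFS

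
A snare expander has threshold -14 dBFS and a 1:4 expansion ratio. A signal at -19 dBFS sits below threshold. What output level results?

Undershoot = (-14) − (-19) = 5 dB.
At 1:4, that expands to 20 dB under threshold.
Output = -14 − 20 = -34 dBFS.

-34 dBFS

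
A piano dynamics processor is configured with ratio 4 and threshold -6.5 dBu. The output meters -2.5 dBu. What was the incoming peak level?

That's 4 dB above the -6.5 dBu threshold.
Input overshoot = R × output overshoot = 16 dB → input = -6.5 + 16 = 9.5 dBu.

9.5 dBu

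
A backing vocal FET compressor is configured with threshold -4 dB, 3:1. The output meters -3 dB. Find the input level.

Post-compression overshoot = -3 − (-4) = 1 dB.
Undo the ratio: input overshoot = 1 × 3 = 3 dB, giving input = -1 dB.

-1 dB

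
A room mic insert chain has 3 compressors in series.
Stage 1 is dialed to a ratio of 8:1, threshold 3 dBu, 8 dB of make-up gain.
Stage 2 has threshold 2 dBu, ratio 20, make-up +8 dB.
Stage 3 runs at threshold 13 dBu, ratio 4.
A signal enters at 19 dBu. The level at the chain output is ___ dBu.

Stage 1: 16 dB above 3 dBu, reduced 8:1 to 2 dB above → 5 dBu; +8 dB make-up → 13 dBu.
Stage 2: 11 dB above 2 dBu, reduced 20:1 to 0.55 dB above → 2.55 dBu; +8 dB make-up → 10.55 dBu.
Stage 3: below threshold (10.55 ≤ 13); passes unchanged; output 10.55 dBu.

10.55 dBu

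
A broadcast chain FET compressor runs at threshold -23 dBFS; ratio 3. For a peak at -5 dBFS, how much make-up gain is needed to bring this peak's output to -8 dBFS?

9 dB

The peak compresses to -23 + 18/3 = -17 dBFS.
To reach -8 dBFS requires -8 − (-17) = 9 dB of make-up.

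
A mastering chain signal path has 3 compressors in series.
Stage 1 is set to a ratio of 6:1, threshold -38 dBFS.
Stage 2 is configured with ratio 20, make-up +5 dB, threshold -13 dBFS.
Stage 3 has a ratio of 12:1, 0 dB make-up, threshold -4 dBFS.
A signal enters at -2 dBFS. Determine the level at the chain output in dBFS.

-27 dBFS

Stage 1: -2 dBFS is 36 dB over -38 dBFS; at 6:1 that becomes 6 dB over, giving -32 dBFS.
Stage 2: -32 dBFS ≤ -13 dBFS, so stage 2 doesn't engage; make-up brings it to -27 dBFS.
Stage 3: -27 dBFS is at or below the -4 dBFS threshold — no compression; output -27 dBFS.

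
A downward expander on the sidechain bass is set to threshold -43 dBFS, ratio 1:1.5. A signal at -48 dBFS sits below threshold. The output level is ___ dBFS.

-50.5 dBFS

Undershoot = (-43) − (-48) = 5 dB.
At 1:1.5, that expands to 7.5 dB under threshold.
Output = -43 − 7.5 = -50.5 dBFS.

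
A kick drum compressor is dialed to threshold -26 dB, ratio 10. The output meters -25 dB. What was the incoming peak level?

-16 dB

That's 1 dB above the -26 dB threshold.
Undo the ratio: input overshoot = 1 × 10 = 10 dB, giving input = -16 dB.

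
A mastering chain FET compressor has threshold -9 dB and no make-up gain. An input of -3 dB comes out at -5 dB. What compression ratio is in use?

Input overshoot = -3 − (-9) = 6 dB; output overshoot = -5 − (-9) = 4 dB.
Ratio = 6 / 4 = 1.5.

1.5:1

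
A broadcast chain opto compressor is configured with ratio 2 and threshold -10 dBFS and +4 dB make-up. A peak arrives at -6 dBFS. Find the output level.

-4 dBFS

-6 dBFS sits 4 dB over threshold.
At 2:1 the overshoot is divided by 2, leaving 2 dB above threshold.
Output = -10 + 2 = -8 dBFS; make-up adds 4 dB, giving -4 dBFS.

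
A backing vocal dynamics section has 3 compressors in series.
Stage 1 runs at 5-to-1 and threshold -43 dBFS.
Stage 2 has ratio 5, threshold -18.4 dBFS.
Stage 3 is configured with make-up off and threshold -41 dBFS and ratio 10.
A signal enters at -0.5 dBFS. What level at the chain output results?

-40.35 dBFS

Stage 1: -0.5 dBFS is 42.5 dB over -43 dBFS; at 5:1 that becomes 8.5 dB over, giving -34.5 dBFS.
Stage 2: below threshold (-34.5 ≤ -18.4); passes unchanged; output -34.5 dBFS.
Stage 3: 6.5 dB above -41 dBFS, reduced 10:1 to 0.65 dB above → -40.35 dBFS.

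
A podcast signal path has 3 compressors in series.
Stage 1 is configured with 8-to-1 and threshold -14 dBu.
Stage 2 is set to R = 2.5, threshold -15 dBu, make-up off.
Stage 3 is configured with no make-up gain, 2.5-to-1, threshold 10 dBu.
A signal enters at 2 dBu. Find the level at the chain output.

-13.8 dBu

Stage 1: 2 dBu is 16 dB over -14 dBu; at 8:1 that becomes 2 dB over, giving -12 dBu.
Stage 2: overshoot 3 dB → 3/2.5 = 1.2 dB → -13.8 dBu.
Stage 3: -13.8 dBu is at or below the 10 dBu threshold — no compression; output -13.8 dBu.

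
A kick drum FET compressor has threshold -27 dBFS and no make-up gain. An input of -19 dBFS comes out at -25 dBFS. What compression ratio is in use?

4:1

Input overshoot = -19 − (-27) = 8 dB; output overshoot = -25 − (-27) = 2 dB.
Ratio = 8 / 2 = 4.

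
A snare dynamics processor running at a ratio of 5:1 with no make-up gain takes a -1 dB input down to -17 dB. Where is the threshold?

-21 dB

Gain reduction = -1 − (-17) = 16 dB; output overshoot = GR / (R − 1) = 16 / 4 = 4 dB.
Threshold = output − output overshoot = -17 − 4 = -21 dB.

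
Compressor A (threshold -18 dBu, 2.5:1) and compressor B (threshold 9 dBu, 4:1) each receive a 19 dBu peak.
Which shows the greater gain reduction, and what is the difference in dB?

A: overshoot 37 dB → output overshoot 14.8 dB → GR 22.2 dB.
B: overshoot 10 dB → output overshoot 2.5 dB → GR 7.5 dB.
A applies 14.7 dB more gain reduction.

A, by 14.7 dB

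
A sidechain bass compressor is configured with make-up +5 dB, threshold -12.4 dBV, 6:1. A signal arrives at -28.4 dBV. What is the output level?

-23.4 dBV

-28.4 dBV is 16 dB below the -12.4 dBV threshold, so no gain reduction is applied.
Make-up gain adds 5 dB: -28.4 + 5 = -23.4 dBV.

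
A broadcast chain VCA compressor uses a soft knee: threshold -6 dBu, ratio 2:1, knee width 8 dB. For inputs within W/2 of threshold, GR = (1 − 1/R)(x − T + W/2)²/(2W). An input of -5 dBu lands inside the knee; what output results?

-5.78125 dBu

x − T + W/2 = -5 − (-6) + 4 = 5.
GR = (1 − 1/2) × 5² / 16 = 0.5 × 25 / 16 = 0.78125 dB.
Output = -5 − 0.78125 = -5.78125 dBu.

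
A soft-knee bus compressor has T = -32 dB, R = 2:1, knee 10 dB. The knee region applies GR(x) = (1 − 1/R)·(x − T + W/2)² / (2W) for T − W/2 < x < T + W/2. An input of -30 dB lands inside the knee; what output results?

x − T + W/2 = -30 − (-32) + 5 = 7.
GR = (1 − 1/2) × 7² / 20 = 0.5 × 49 / 20 = 1.225 dB.
Output = -30 − 1.225 = -31.225 dB.

-31.225 dB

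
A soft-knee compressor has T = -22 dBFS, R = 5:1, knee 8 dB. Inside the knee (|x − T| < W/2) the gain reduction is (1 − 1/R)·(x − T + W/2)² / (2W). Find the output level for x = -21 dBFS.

x − T + W/2 = -21 − (-22) + 4 = 5.
GR = (1 − 1/5) × 5² / 16 = 0.8 × 25 / 16 = 1.25 dB.
Output = -21 − 1.25 = -22.25 dBFS.

-22.25 dBFS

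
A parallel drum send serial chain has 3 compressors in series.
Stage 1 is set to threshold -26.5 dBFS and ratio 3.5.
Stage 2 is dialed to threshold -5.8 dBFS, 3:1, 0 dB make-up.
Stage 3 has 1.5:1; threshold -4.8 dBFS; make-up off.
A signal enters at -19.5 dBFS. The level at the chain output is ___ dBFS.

Stage 1: 7 dB above -26.5 dBFS, reduced 3.5:1 to 2 dB above → -24.5 dBFS.
Stage 2: below threshold (-24.5 ≤ -5.8); passes unchanged; output -24.5 dBFS.
Stage 3: -24.5 dBFS ≤ -4.8 dBFS, so stage 3 doesn't engage; output -24.5 dBFS.

-24.5 dBFS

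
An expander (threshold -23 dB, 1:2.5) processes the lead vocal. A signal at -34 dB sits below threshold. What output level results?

The input is 11 dB below the -23 dB threshold.
A 1:2.5 expander multiplies undershoot by 2.5: 11 × 2.5 = 27.5 dB below threshold.
Output = -23 − 27.5 = -50.5 dB.

-50.5 dB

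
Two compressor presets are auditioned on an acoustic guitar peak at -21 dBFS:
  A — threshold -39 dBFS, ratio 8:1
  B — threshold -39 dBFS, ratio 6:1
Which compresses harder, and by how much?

A, by 0.75 dB

A: 18 dB over, compressed to 2.25 dB over, so 15.75 dB of GR.
B: 18 dB over, compressed to 3 dB over, so 15 dB of GR.
A applies 0.75 dB more gain reduction.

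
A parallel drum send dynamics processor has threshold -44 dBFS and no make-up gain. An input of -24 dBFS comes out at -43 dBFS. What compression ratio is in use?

Input overshoot = -24 − (-44) = 20 dB; output overshoot = -43 − (-44) = 1 dB.
Ratio = 20 / 1 = 20.

20:1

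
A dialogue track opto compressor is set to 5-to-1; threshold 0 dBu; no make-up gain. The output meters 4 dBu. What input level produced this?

20 dBu

The compressed level sits 4 − 0 = 4 dB over threshold.
Undo the ratio: input overshoot = 4 × 5 = 20 dB, giving input = 20 dBu.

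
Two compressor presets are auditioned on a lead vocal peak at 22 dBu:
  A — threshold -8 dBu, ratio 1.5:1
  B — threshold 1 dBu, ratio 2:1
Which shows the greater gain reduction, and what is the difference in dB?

A: GR = 30 − 30/1.5 = 10 dB.
B: GR = 21 − 21/2 = 10.5 dB.
B applies 0.5 dB more gain reduction.

B, by 0.5 dB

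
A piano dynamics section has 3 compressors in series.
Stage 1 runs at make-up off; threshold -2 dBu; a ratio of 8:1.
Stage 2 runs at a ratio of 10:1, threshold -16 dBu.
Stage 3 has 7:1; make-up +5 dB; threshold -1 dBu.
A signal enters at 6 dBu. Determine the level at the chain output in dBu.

-9.5 dBu

Stage 1: overshoot 8 dB → 8/8 = 1 dB → -1 dBu.
Stage 2: overshoot 15 dB → 15/10 = 1.5 dB → -14.5 dBu.
Stage 3: -14.5 dBu is at or below the -1 dBu threshold — no compression; make-up brings it to -9.5 dBu.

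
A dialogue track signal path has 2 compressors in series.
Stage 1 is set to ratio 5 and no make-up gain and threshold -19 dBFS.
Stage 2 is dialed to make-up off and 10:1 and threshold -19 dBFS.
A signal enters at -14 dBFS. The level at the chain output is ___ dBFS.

Stage 1: 5 dB above -19 dBFS, reduced 5:1 to 1 dB above → -18 dBFS.
Stage 2: 1 dB above -19 dBFS, reduced 10:1 to 0.1 dB above → -18.9 dBFS.

-18.9 dBFS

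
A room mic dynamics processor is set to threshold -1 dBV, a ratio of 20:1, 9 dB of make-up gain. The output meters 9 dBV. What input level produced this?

19 dBV

Remove make-up: 9 − 9 = 0 dBV.
That's 1 dB above the -1 dBV threshold.
Before 20:1 compression the overshoot was 1 × 20 = 20 dB, so input = -1 + 20 = 19 dBV.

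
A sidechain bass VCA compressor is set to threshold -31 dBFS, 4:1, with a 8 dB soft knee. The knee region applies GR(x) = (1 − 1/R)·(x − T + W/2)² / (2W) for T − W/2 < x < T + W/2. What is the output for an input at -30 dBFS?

-31.171875 dBFS

x − T + W/2 = -30 − (-31) + 4 = 5.
GR = (1 − 1/4) × 5² / 16 = 0.75 × 25 / 16 = 1.171875 dB.
Output = -30 − 1.171875 = -31.171875 dBFS.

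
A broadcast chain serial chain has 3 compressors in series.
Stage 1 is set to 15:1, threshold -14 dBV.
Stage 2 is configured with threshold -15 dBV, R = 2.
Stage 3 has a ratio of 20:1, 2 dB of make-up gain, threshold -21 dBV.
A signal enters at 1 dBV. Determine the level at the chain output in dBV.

Stage 1: 1 dBV is 15 dB over -14 dBV; at 15:1 that becomes 1 dB over, giving -13 dBV.
Stage 2: overshoot 2 dB → 2/2 = 1 dB → -14 dBV.
Stage 3: overshoot 7 dB → 7/20 = 0.35 dB → -20.65 dBV; +2 dB make-up → -18.65 dBV.

-18.65 dBV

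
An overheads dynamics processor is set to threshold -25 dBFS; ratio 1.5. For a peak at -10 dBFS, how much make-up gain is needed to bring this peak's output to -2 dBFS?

13 dB

The peak compresses to -25 + 15/1.5 = -15 dBFS.
To reach -2 dBFS requires -2 − (-15) = 13 dB of make-up.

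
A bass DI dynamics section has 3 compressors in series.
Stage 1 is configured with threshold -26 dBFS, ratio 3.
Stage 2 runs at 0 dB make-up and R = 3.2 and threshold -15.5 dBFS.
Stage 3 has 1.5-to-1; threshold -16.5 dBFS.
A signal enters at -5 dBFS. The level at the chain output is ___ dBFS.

-19 dBFS

Stage 1: 21 dB above -26 dBFS, reduced 3:1 to 7 dB above → -19 dBFS.
Stage 2: -19 dBFS is at or below the -15.5 dBFS threshold — no compression; output -19 dBFS.
Stage 3: -19 dBFS is at or below the -16.5 dBFS threshold — no compression; output -19 dBFS.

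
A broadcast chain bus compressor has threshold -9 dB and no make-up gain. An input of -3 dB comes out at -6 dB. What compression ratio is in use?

2:1

Input overshoot = -3 − (-9) = 6 dB; output overshoot = -6 − (-9) = 3 dB.
Ratio = 6 / 3 = 2.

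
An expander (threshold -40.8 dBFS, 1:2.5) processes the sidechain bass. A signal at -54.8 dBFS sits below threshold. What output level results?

-75.8 dBFS

The input is 14 dB below the -40.8 dBFS threshold.
A 1:2.5 expander multiplies undershoot by 2.5: 14 × 2.5 = 35 dB below threshold.
Output = -40.8 − 35 = -75.8 dBFS.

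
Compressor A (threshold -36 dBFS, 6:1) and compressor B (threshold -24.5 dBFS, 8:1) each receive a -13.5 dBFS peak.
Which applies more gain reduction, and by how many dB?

A: GR = 22.5 − 22.5/6 = 18.75 dB.
B: GR = 11 − 11/8 = 9.625 dB.
A applies 9.125 dB more gain reduction.

A, by 9.125 dB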